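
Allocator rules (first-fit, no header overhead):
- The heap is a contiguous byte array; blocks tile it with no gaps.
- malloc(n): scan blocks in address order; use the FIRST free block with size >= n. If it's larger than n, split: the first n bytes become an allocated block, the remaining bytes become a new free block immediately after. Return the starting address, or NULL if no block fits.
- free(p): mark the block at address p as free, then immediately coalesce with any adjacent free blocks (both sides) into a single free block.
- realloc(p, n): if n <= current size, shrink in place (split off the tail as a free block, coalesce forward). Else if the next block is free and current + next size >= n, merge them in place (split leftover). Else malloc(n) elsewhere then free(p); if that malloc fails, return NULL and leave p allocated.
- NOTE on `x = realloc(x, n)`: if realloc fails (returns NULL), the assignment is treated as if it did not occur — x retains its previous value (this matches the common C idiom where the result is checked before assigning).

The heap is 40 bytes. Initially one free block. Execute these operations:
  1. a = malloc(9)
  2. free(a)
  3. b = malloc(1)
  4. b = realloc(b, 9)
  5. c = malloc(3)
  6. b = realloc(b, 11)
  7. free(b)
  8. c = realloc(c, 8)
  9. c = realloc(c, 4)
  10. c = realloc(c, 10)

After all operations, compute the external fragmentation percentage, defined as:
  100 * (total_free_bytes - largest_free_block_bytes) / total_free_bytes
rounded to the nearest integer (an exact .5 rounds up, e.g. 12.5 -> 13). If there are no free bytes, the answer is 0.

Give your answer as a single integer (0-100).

Answer: 30

Derivation:
Op 1: a = malloc(9) -> a = 0; heap: [0-8 ALLOC][9-39 FREE]
Op 2: free(a) -> (freed a); heap: [0-39 FREE]
Op 3: b = malloc(1) -> b = 0; heap: [0-0 ALLOC][1-39 FREE]
Op 4: b = realloc(b, 9) -> b = 0; heap: [0-8 ALLOC][9-39 FREE]
Op 5: c = malloc(3) -> c = 9; heap: [0-8 ALLOC][9-11 ALLOC][12-39 FREE]
Op 6: b = realloc(b, 11) -> b = 12; heap: [0-8 FREE][9-11 ALLOC][12-22 ALLOC][23-39 FREE]
Op 7: free(b) -> (freed b); heap: [0-8 FREE][9-11 ALLOC][12-39 FREE]
Op 8: c = realloc(c, 8) -> c = 9; heap: [0-8 FREE][9-16 ALLOC][17-39 FREE]
Op 9: c = realloc(c, 4) -> c = 9; heap: [0-8 FREE][9-12 ALLOC][13-39 FREE]
Op 10: c = realloc(c, 10) -> c = 9; heap: [0-8 FREE][9-18 ALLOC][19-39 FREE]
Free blocks: [9 21] total_free=30 largest=21 -> 100*(30-21)/30 = 900/30 = 30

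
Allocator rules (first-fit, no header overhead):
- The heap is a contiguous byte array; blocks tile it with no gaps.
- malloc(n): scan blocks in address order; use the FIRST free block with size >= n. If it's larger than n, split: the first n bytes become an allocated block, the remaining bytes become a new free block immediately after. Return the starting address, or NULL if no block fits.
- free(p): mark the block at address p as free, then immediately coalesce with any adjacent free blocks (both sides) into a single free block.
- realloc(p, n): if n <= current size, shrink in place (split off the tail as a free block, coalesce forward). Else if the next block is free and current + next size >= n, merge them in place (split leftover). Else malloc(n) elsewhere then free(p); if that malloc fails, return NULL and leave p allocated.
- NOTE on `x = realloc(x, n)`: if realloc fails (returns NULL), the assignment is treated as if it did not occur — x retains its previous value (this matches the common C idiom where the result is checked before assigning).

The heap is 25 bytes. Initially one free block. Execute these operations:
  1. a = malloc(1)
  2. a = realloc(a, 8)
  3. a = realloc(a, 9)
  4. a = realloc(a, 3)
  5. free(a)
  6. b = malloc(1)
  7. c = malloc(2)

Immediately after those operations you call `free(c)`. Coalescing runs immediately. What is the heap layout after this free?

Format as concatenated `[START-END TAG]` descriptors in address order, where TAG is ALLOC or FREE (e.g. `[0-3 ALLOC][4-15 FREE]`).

Answer: [0-0 ALLOC][1-24 FREE]

Derivation:
Op 1: a = malloc(1) -> a = 0; heap: [0-0 ALLOC][1-24 FREE]
Op 2: a = realloc(a, 8) -> a = 0; heap: [0-7 ALLOC][8-24 FREE]
Op 3: a = realloc(a, 9) -> a = 0; heap: [0-8 ALLOC][9-24 FREE]
Op 4: a = realloc(a, 3) -> a = 0; heap: [0-2 ALLOC][3-24 FREE]
Op 5: free(a) -> (freed a); heap: [0-24 FREE]
Op 6: b = malloc(1) -> b = 0; heap: [0-0 ALLOC][1-24 FREE]
Op 7: c = malloc(2) -> c = 1; heap: [0-0 ALLOC][1-2 ALLOC][3-24 FREE]
free(c): c = 1 -> block [1-2 ALLOC]; mark free, coalesce with adjacent free neighbors -> [0-0 ALLOC][1-24 FREE]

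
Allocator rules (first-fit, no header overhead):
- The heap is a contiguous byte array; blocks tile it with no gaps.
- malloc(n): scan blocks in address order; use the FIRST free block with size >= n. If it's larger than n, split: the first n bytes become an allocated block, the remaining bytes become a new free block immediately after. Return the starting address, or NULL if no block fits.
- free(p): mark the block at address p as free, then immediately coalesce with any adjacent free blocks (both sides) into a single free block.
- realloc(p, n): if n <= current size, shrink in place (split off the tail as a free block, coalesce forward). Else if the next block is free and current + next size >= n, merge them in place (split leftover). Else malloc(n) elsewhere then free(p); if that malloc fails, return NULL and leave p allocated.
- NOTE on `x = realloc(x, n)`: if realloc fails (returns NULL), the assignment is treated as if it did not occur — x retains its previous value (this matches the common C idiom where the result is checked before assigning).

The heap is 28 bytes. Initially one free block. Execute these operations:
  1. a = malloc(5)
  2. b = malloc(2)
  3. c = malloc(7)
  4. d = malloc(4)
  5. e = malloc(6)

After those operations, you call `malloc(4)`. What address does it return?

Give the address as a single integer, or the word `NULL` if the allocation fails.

Answer: 24

Derivation:
Op 1: a = malloc(5) -> a = 0; heap: [0-4 ALLOC][5-27 FREE]
Op 2: b = malloc(2) -> b = 5; heap: [0-4 ALLOC][5-6 ALLOC][7-27 FREE]
Op 3: c = malloc(7) -> c = 7; heap: [0-4 ALLOC][5-6 ALLOC][7-13 ALLOC][14-27 FREE]
Op 4: d = malloc(4) -> d = 14; heap: [0-4 ALLOC][5-6 ALLOC][7-13 ALLOC][14-17 ALLOC][18-27 FREE]
Op 5: e = malloc(6) -> e = 18; heap: [0-4 ALLOC][5-6 ALLOC][7-13 ALLOC][14-17 ALLOC][18-23 ALLOC][24-27 FREE]
malloc(4): first-fit scan over [0-4 ALLOC][5-6 ALLOC][7-13 ALLOC][14-17 ALLOC][18-23 ALLOC][24-27 FREE] -> 24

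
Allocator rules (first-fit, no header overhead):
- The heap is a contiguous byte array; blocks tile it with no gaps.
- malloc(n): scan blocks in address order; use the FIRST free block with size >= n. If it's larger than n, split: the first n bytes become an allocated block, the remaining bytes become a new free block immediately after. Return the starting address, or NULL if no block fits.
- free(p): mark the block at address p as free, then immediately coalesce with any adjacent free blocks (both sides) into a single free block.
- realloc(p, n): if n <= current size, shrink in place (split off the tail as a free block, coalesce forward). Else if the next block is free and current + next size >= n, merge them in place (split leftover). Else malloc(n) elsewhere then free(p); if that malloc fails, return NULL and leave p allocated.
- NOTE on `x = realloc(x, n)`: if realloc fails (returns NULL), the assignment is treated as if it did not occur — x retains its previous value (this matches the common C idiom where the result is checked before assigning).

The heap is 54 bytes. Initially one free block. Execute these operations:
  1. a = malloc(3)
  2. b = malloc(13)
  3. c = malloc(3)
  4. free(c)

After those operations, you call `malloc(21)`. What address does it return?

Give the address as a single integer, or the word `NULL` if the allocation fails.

Op 1: a = malloc(3) -> a = 0; heap: [0-2 ALLOC][3-53 FREE]
Op 2: b = malloc(13) -> b = 3; heap: [0-2 ALLOC][3-15 ALLOC][16-53 FREE]
Op 3: c = malloc(3) -> c = 16; heap: [0-2 ALLOC][3-15 ALLOC][16-18 ALLOC][19-53 FREE]
Op 4: free(c) -> (freed c); heap: [0-2 ALLOC][3-15 ALLOC][16-53 FREE]
malloc(21): first-fit scan over [0-2 ALLOC][3-15 ALLOC][16-53 FREE] -> 16

Answer: 16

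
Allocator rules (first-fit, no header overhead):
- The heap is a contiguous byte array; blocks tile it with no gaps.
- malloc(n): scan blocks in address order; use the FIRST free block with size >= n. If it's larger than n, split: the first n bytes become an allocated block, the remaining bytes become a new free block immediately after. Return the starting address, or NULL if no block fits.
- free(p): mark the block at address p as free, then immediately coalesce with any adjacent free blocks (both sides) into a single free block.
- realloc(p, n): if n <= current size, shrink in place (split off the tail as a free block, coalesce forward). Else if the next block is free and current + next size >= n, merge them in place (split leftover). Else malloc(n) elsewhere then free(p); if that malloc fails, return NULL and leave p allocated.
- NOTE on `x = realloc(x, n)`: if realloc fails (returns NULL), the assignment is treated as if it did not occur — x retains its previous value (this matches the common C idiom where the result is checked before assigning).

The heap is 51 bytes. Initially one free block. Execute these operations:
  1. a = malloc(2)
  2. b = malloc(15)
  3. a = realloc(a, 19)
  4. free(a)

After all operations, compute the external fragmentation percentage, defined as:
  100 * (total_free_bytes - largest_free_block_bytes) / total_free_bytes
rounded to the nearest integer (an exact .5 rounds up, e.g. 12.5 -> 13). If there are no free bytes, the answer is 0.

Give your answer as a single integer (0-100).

Op 1: a = malloc(2) -> a = 0; heap: [0-1 ALLOC][2-50 FREE]
Op 2: b = malloc(15) -> b = 2; heap: [0-1 ALLOC][2-16 ALLOC][17-50 FREE]
Op 3: a = realloc(a, 19) -> a = 17; heap: [0-1 FREE][2-16 ALLOC][17-35 ALLOC][36-50 FREE]
Op 4: free(a) -> (freed a); heap: [0-1 FREE][2-16 ALLOC][17-50 FREE]
Free blocks: [2 34] total_free=36 largest=34 -> 100*(36-34)/36 = 200/36 ≈ 5.556 -> rounds to 6

Answer: 6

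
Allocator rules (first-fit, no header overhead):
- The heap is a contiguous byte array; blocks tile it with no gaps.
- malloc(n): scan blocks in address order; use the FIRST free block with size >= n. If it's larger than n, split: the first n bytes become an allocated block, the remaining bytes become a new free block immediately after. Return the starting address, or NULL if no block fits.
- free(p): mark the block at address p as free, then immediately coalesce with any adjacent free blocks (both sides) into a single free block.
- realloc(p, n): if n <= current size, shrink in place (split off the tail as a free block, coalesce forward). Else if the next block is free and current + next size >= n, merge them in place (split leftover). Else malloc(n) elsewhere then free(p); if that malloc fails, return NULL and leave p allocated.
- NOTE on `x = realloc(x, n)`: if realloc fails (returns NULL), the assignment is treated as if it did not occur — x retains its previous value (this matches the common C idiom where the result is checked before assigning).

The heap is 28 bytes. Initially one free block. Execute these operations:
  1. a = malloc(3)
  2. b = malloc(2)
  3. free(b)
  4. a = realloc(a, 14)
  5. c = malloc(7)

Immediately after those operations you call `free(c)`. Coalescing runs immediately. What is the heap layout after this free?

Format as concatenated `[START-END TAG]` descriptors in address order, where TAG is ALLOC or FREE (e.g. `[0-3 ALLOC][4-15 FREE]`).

Op 1: a = malloc(3) -> a = 0; heap: [0-2 ALLOC][3-27 FREE]
Op 2: b = malloc(2) -> b = 3; heap: [0-2 ALLOC][3-4 ALLOC][5-27 FREE]
Op 3: free(b) -> (freed b); heap: [0-2 ALLOC][3-27 FREE]
Op 4: a = realloc(a, 14) -> a = 0; heap: [0-13 ALLOC][14-27 FREE]
Op 5: c = malloc(7) -> c = 14; heap: [0-13 ALLOC][14-20 ALLOC][21-27 FREE]
free(c): c = 14 -> block [14-20 ALLOC]; mark free, coalesce with adjacent free neighbors -> [0-13 ALLOC][14-27 FREE]

Answer: [0-13 ALLOC][14-27 FREE]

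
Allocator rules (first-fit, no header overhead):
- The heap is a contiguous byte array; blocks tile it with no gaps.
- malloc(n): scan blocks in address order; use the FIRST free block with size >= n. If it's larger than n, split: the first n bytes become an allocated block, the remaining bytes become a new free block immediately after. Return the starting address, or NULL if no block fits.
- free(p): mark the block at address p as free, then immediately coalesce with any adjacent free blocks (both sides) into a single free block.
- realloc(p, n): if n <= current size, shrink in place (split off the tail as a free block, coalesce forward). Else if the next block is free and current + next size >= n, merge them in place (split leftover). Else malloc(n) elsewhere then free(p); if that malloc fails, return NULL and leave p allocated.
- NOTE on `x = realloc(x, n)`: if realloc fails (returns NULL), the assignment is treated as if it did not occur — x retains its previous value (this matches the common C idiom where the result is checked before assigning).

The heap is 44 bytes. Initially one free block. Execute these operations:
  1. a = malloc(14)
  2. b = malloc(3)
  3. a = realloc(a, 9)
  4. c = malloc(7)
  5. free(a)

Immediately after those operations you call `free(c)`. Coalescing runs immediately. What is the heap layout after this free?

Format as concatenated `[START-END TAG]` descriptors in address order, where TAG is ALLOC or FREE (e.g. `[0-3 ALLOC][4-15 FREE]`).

Op 1: a = malloc(14) -> a = 0; heap: [0-13 ALLOC][14-43 FREE]
Op 2: b = malloc(3) -> b = 14; heap: [0-13 ALLOC][14-16 ALLOC][17-43 FREE]
Op 3: a = realloc(a, 9) -> a = 0; heap: [0-8 ALLOC][9-13 FREE][14-16 ALLOC][17-43 FREE]
Op 4: c = malloc(7) -> c = 17; heap: [0-8 ALLOC][9-13 FREE][14-16 ALLOC][17-23 ALLOC][24-43 FREE]
Op 5: free(a) -> (freed a); heap: [0-13 FREE][14-16 ALLOC][17-23 ALLOC][24-43 FREE]
free(c): c = 17 -> block [17-23 ALLOC]; mark free, coalesce with adjacent free neighbors -> [0-13 FREE][14-16 ALLOC][17-43 FREE]

Answer: [0-13 FREE][14-16 ALLOC][17-43 FREE]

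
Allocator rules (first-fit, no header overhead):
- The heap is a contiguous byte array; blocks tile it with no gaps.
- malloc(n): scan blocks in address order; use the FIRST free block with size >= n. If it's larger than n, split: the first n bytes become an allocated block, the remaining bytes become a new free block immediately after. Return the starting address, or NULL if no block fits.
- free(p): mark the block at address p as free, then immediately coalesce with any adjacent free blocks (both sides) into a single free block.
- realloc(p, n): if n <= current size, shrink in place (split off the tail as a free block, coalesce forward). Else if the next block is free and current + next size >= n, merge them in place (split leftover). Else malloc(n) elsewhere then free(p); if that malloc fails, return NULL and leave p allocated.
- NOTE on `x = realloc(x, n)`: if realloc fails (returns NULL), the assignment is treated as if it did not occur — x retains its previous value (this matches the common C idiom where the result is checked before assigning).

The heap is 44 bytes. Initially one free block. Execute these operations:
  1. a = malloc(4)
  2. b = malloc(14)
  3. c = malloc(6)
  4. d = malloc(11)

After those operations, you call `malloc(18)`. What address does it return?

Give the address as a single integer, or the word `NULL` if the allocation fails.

Op 1: a = malloc(4) -> a = 0; heap: [0-3 ALLOC][4-43 FREE]
Op 2: b = malloc(14) -> b = 4; heap: [0-3 ALLOC][4-17 ALLOC][18-43 FREE]
Op 3: c = malloc(6) -> c = 18; heap: [0-3 ALLOC][4-17 ALLOC][18-23 ALLOC][24-43 FREE]
Op 4: d = malloc(11) -> d = 24; heap: [0-3 ALLOC][4-17 ALLOC][18-23 ALLOC][24-34 ALLOC][35-43 FREE]
malloc(18): first-fit scan over [0-3 ALLOC][4-17 ALLOC][18-23 ALLOC][24-34 ALLOC][35-43 FREE] -> NULL

Answer: NULL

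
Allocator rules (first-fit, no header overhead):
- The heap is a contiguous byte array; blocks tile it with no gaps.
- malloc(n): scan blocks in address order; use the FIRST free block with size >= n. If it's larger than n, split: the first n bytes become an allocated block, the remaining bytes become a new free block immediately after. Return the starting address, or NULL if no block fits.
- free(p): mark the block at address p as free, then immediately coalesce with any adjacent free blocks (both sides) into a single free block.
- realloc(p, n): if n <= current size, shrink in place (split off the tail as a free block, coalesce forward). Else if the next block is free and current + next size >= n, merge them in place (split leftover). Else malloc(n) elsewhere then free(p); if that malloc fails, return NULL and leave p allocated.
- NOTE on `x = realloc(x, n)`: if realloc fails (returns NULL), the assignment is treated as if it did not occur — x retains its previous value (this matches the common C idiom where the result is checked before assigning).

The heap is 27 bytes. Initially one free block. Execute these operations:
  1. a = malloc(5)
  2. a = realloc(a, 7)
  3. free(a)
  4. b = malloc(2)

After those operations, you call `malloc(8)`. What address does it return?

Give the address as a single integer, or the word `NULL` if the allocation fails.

Answer: 2

Derivation:
Op 1: a = malloc(5) -> a = 0; heap: [0-4 ALLOC][5-26 FREE]
Op 2: a = realloc(a, 7) -> a = 0; heap: [0-6 ALLOC][7-26 FREE]
Op 3: free(a) -> (freed a); heap: [0-26 FREE]
Op 4: b = malloc(2) -> b = 0; heap: [0-1 ALLOC][2-26 FREE]
malloc(8): first-fit scan over [0-1 ALLOC][2-26 FREE] -> 2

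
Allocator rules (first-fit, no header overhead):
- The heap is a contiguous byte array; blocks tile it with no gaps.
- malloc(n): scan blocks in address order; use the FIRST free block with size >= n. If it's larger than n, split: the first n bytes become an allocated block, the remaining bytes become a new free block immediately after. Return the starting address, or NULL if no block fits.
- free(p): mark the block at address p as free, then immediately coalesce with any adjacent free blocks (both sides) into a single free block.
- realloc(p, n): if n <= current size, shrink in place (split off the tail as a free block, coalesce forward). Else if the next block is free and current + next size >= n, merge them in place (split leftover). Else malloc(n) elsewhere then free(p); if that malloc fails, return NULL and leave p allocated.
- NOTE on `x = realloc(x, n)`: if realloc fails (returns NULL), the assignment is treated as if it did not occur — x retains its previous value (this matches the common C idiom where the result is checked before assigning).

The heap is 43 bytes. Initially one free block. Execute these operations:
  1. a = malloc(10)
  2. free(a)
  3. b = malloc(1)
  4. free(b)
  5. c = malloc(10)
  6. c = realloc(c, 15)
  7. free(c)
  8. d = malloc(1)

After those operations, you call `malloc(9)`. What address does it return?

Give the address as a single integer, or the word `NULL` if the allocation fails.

Op 1: a = malloc(10) -> a = 0; heap: [0-9 ALLOC][10-42 FREE]
Op 2: free(a) -> (freed a); heap: [0-42 FREE]
Op 3: b = malloc(1) -> b = 0; heap: [0-0 ALLOC][1-42 FREE]
Op 4: free(b) -> (freed b); heap: [0-42 FREE]
Op 5: c = malloc(10) -> c = 0; heap: [0-9 ALLOC][10-42 FREE]
Op 6: c = realloc(c, 15) -> c = 0; heap: [0-14 ALLOC][15-42 FREE]
Op 7: free(c) -> (freed c); heap: [0-42 FREE]
Op 8: d = malloc(1) -> d = 0; heap: [0-0 ALLOC][1-42 FREE]
malloc(9): first-fit scan over [0-0 ALLOC][1-42 FREE] -> 1

Answer: 1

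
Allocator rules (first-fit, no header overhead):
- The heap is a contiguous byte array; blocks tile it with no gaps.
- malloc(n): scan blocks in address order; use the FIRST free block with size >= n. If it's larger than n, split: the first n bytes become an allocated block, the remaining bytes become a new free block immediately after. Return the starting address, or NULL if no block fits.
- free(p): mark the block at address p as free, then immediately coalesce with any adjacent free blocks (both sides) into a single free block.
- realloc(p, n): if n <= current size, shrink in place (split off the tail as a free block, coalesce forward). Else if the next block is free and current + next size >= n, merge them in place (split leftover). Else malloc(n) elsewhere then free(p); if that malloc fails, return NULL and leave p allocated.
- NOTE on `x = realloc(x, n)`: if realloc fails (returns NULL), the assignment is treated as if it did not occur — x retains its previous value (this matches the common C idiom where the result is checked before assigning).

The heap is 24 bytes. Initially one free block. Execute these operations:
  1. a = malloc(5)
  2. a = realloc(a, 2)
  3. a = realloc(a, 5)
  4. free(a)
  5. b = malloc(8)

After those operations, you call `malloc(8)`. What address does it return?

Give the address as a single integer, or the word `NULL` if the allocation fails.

Op 1: a = malloc(5) -> a = 0; heap: [0-4 ALLOC][5-23 FREE]
Op 2: a = realloc(a, 2) -> a = 0; heap: [0-1 ALLOC][2-23 FREE]
Op 3: a = realloc(a, 5) -> a = 0; heap: [0-4 ALLOC][5-23 FREE]
Op 4: free(a) -> (freed a); heap: [0-23 FREE]
Op 5: b = malloc(8) -> b = 0; heap: [0-7 ALLOC][8-23 FREE]
malloc(8): first-fit scan over [0-7 ALLOC][8-23 FREE] -> 8

Answer: 8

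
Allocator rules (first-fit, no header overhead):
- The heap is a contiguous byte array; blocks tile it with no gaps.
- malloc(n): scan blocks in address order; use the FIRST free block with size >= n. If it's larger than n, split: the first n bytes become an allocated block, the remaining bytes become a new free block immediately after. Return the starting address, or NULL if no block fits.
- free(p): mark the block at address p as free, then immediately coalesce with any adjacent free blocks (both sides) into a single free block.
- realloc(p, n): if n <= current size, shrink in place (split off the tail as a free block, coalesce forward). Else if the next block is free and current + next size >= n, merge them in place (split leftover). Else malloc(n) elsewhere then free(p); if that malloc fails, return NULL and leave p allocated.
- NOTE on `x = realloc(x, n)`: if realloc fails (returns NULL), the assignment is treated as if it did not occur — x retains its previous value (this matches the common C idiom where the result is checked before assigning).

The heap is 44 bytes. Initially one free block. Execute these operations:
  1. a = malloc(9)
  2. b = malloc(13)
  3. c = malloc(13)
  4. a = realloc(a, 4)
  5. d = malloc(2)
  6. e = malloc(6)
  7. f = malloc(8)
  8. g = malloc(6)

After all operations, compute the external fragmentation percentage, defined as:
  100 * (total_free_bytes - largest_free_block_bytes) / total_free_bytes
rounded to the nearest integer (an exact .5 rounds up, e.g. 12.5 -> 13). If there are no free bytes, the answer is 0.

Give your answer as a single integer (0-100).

Answer: 50

Derivation:
Op 1: a = malloc(9) -> a = 0; heap: [0-8 ALLOC][9-43 FREE]
Op 2: b = malloc(13) -> b = 9; heap: [0-8 ALLOC][9-21 ALLOC][22-43 FREE]
Op 3: c = malloc(13) -> c = 22; heap: [0-8 ALLOC][9-21 ALLOC][22-34 ALLOC][35-43 FREE]
Op 4: a = realloc(a, 4) -> a = 0; heap: [0-3 ALLOC][4-8 FREE][9-21 ALLOC][22-34 ALLOC][35-43 FREE]
Op 5: d = malloc(2) -> d = 4; heap: [0-3 ALLOC][4-5 ALLOC][6-8 FREE][9-21 ALLOC][22-34 ALLOC][35-43 FREE]
Op 6: e = malloc(6) -> e = 35; heap: [0-3 ALLOC][4-5 ALLOC][6-8 FREE][9-21 ALLOC][22-34 ALLOC][35-40 ALLOC][41-43 FREE]
Op 7: f = malloc(8) -> f = NULL; heap: [0-3 ALLOC][4-5 ALLOC][6-8 FREE][9-21 ALLOC][22-34 ALLOC][35-40 ALLOC][41-43 FREE]
Op 8: g = malloc(6) -> g = NULL; heap: [0-3 ALLOC][4-5 ALLOC][6-8 FREE][9-21 ALLOC][22-34 ALLOC][35-40 ALLOC][41-43 FREE]
Free blocks: [3 3] total_free=6 largest=3 -> 100*(6-3)/6 = 300/6 = 50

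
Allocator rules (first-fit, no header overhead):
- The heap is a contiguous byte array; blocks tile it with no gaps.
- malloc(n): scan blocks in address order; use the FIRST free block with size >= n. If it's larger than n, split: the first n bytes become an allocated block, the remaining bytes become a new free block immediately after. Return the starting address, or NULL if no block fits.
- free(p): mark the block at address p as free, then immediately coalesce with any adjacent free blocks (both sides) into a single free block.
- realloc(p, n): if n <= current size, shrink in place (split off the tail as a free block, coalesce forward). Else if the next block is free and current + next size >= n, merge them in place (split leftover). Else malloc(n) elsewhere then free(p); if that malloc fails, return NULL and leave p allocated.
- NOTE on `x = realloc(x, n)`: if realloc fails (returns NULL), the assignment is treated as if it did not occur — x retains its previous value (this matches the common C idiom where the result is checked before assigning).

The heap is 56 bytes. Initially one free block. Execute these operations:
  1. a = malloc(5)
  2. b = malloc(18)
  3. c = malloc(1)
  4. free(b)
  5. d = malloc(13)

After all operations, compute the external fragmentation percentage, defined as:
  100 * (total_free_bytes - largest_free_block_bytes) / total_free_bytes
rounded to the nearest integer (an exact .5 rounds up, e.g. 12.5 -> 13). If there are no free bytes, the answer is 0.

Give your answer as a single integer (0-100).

Op 1: a = malloc(5) -> a = 0; heap: [0-4 ALLOC][5-55 FREE]
Op 2: b = malloc(18) -> b = 5; heap: [0-4 ALLOC][5-22 ALLOC][23-55 FREE]
Op 3: c = malloc(1) -> c = 23; heap: [0-4 ALLOC][5-22 ALLOC][23-23 ALLOC][24-55 FREE]
Op 4: free(b) -> (freed b); heap: [0-4 ALLOC][5-22 FREE][23-23 ALLOC][24-55 FREE]
Op 5: d = malloc(13) -> d = 5; heap: [0-4 ALLOC][5-17 ALLOC][18-22 FREE][23-23 ALLOC][24-55 FREE]
Free blocks: [5 32] total_free=37 largest=32 -> 100*(37-32)/37 = 500/37 ≈ 13.514 -> rounds to 14

Answer: 14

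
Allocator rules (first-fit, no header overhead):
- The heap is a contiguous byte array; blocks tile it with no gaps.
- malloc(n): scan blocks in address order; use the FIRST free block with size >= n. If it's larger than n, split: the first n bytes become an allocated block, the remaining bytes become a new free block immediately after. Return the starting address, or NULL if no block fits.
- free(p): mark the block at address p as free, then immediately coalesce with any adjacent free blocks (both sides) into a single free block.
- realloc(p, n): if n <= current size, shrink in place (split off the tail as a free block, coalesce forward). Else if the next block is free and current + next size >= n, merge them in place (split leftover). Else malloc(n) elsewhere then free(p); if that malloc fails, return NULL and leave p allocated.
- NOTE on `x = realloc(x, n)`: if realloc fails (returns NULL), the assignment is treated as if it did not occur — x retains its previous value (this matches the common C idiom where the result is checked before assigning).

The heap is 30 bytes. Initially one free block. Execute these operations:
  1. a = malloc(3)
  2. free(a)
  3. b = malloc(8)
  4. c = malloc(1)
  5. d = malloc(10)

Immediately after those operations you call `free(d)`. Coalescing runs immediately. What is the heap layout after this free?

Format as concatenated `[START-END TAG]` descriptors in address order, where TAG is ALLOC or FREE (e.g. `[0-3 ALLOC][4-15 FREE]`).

Answer: [0-7 ALLOC][8-8 ALLOC][9-29 FREE]

Derivation:
Op 1: a = malloc(3) -> a = 0; heap: [0-2 ALLOC][3-29 FREE]
Op 2: free(a) -> (freed a); heap: [0-29 FREE]
Op 3: b = malloc(8) -> b = 0; heap: [0-7 ALLOC][8-29 FREE]
Op 4: c = malloc(1) -> c = 8; heap: [0-7 ALLOC][8-8 ALLOC][9-29 FREE]
Op 5: d = malloc(10) -> d = 9; heap: [0-7 ALLOC][8-8 ALLOC][9-18 ALLOC][19-29 FREE]
free(d): d = 9 -> block [9-18 ALLOC]; mark free, coalesce with adjacent free neighbors -> [0-7 ALLOC][8-8 ALLOC][9-29 FREE]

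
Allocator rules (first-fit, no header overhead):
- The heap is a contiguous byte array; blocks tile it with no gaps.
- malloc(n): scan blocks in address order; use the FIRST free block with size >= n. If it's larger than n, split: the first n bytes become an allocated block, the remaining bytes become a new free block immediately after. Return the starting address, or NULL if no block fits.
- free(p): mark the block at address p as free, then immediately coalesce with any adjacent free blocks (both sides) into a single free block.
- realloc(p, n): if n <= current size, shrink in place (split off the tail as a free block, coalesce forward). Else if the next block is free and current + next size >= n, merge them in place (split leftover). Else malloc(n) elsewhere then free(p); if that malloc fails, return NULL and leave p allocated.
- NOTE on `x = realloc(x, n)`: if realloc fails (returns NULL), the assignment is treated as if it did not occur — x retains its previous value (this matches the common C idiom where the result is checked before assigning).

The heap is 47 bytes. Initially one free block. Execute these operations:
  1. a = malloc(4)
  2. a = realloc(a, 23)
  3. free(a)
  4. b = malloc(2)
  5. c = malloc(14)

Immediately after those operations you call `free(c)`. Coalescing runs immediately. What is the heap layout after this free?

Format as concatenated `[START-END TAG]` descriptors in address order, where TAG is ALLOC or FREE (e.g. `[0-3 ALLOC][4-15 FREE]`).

Answer: [0-1 ALLOC][2-46 FREE]

Derivation:
Op 1: a = malloc(4) -> a = 0; heap: [0-3 ALLOC][4-46 FREE]
Op 2: a = realloc(a, 23) -> a = 0; heap: [0-22 ALLOC][23-46 FREE]
Op 3: free(a) -> (freed a); heap: [0-46 FREE]
Op 4: b = malloc(2) -> b = 0; heap: [0-1 ALLOC][2-46 FREE]
Op 5: c = malloc(14) -> c = 2; heap: [0-1 ALLOC][2-15 ALLOC][16-46 FREE]
free(c): c = 2 -> block [2-15 ALLOC]; mark free, coalesce with adjacent free neighbors -> [0-1 ALLOC][2-46 FREE]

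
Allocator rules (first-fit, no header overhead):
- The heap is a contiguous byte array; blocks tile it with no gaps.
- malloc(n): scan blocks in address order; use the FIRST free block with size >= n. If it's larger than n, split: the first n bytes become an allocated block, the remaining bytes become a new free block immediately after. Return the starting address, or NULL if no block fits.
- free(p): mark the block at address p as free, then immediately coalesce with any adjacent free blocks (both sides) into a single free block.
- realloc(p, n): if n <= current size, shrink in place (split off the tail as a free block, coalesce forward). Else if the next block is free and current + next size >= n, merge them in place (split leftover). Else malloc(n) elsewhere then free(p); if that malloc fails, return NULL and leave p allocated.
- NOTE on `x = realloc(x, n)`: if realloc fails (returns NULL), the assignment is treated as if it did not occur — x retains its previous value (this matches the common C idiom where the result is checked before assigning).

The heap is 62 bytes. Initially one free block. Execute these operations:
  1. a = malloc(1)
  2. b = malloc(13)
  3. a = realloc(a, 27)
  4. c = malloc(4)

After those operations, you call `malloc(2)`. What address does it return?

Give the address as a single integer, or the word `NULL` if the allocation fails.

Answer: 45

Derivation:
Op 1: a = malloc(1) -> a = 0; heap: [0-0 ALLOC][1-61 FREE]
Op 2: b = malloc(13) -> b = 1; heap: [0-0 ALLOC][1-13 ALLOC][14-61 FREE]
Op 3: a = realloc(a, 27) -> a = 14; heap: [0-0 FREE][1-13 ALLOC][14-40 ALLOC][41-61 FREE]
Op 4: c = malloc(4) -> c = 41; heap: [0-0 FREE][1-13 ALLOC][14-40 ALLOC][41-44 ALLOC][45-61 FREE]
malloc(2): first-fit scan over [0-0 FREE][1-13 ALLOC][14-40 ALLOC][41-44 ALLOC][45-61 FREE] -> 45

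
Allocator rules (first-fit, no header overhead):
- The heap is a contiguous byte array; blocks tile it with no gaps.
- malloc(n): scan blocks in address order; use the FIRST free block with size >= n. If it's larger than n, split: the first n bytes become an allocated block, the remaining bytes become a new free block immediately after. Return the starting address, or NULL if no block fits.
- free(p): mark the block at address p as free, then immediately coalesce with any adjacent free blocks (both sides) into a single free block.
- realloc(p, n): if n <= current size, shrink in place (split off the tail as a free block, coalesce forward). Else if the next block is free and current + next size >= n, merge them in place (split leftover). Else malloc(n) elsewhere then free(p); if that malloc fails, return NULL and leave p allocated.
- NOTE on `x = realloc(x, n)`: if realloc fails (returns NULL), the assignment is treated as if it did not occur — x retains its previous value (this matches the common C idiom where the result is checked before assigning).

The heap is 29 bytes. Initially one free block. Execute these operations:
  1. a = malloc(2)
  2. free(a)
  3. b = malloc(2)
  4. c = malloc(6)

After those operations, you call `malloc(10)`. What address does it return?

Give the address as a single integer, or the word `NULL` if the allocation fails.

Answer: 8

Derivation:
Op 1: a = malloc(2) -> a = 0; heap: [0-1 ALLOC][2-28 FREE]
Op 2: free(a) -> (freed a); heap: [0-28 FREE]
Op 3: b = malloc(2) -> b = 0; heap: [0-1 ALLOC][2-28 FREE]
Op 4: c = malloc(6) -> c = 2; heap: [0-1 ALLOC][2-7 ALLOC][8-28 FREE]
malloc(10): first-fit scan over [0-1 ALLOC][2-7 ALLOC][8-28 FREE] -> 8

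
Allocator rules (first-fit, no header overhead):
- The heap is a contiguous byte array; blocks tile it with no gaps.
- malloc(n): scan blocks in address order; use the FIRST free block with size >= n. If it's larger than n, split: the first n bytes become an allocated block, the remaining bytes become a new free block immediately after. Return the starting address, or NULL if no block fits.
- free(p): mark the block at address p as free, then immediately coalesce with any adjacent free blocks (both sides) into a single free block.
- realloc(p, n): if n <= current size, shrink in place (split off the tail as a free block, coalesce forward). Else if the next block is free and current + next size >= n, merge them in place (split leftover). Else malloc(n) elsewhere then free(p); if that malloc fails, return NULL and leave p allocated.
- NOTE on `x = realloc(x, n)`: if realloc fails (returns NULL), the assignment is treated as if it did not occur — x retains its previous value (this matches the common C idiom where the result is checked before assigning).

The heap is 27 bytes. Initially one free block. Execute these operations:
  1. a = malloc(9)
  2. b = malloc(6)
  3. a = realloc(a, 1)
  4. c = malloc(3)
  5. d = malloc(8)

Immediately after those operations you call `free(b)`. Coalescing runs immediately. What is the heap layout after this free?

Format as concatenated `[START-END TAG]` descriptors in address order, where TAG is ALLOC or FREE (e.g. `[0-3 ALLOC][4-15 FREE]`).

Op 1: a = malloc(9) -> a = 0; heap: [0-8 ALLOC][9-26 FREE]
Op 2: b = malloc(6) -> b = 9; heap: [0-8 ALLOC][9-14 ALLOC][15-26 FREE]
Op 3: a = realloc(a, 1) -> a = 0; heap: [0-0 ALLOC][1-8 FREE][9-14 ALLOC][15-26 FREE]
Op 4: c = malloc(3) -> c = 1; heap: [0-0 ALLOC][1-3 ALLOC][4-8 FREE][9-14 ALLOC][15-26 FREE]
Op 5: d = malloc(8) -> d = 15; heap: [0-0 ALLOC][1-3 ALLOC][4-8 FREE][9-14 ALLOC][15-22 ALLOC][23-26 FREE]
free(b): b = 9 -> block [9-14 ALLOC]; mark free, coalesce with adjacent free neighbors -> [0-0 ALLOC][1-3 ALLOC][4-14 FREE][15-22 ALLOC][23-26 FREE]

Answer: [0-0 ALLOC][1-3 ALLOC][4-14 FREE][15-22 ALLOC][23-26 FREE]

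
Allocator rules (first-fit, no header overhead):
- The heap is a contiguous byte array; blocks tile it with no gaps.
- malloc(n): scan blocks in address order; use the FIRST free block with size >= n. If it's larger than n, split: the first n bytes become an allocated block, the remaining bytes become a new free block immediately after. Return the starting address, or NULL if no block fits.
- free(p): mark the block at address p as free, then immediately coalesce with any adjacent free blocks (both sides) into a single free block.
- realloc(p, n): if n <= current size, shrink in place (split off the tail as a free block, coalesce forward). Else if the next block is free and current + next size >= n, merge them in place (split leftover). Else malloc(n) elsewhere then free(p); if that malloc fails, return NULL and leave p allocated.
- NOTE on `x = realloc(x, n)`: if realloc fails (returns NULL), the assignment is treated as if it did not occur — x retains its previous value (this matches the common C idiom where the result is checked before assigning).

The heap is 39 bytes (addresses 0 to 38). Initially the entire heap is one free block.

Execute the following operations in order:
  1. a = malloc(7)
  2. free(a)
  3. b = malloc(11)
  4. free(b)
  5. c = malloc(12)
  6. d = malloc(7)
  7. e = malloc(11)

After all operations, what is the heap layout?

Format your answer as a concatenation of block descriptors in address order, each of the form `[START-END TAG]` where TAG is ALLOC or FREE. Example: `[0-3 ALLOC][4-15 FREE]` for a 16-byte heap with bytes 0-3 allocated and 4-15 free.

Op 1: a = malloc(7) -> a = 0; heap: [0-6 ALLOC][7-38 FREE]
Op 2: free(a) -> (freed a); heap: [0-38 FREE]
Op 3: b = malloc(11) -> b = 0; heap: [0-10 ALLOC][11-38 FREE]
Op 4: free(b) -> (freed b); heap: [0-38 FREE]
Op 5: c = malloc(12) -> c = 0; heap: [0-11 ALLOC][12-38 FREE]
Op 6: d = malloc(7) -> d = 12; heap: [0-11 ALLOC][12-18 ALLOC][19-38 FREE]
Op 7: e = malloc(11) -> e = 19; heap: [0-11 ALLOC][12-18 ALLOC][19-29 ALLOC][30-38 FREE]

Answer: [0-11 ALLOC][12-18 ALLOC][19-29 ALLOC][30-38 FREE]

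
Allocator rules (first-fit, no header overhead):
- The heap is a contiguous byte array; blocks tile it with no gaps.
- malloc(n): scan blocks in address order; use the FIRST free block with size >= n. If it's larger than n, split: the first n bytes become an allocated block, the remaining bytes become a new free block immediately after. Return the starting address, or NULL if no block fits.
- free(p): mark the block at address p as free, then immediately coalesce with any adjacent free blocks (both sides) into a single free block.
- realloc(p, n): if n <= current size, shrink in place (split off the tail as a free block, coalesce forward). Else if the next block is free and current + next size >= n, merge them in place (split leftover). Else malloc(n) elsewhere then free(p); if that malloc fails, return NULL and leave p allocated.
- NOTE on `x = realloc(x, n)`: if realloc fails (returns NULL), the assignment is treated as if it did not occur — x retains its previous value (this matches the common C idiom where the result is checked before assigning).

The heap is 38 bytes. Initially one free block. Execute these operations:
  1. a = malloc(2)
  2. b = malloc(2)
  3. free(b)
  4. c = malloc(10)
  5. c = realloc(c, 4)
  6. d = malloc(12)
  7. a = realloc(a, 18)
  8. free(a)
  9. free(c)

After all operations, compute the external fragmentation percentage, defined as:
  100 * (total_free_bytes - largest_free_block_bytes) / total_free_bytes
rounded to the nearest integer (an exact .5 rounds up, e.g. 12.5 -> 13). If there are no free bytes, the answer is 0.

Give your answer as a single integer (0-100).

Answer: 23

Derivation:
Op 1: a = malloc(2) -> a = 0; heap: [0-1 ALLOC][2-37 FREE]
Op 2: b = malloc(2) -> b = 2; heap: [0-1 ALLOC][2-3 ALLOC][4-37 FREE]
Op 3: free(b) -> (freed b); heap: [0-1 ALLOC][2-37 FREE]
Op 4: c = malloc(10) -> c = 2; heap: [0-1 ALLOC][2-11 ALLOC][12-37 FREE]
Op 5: c = realloc(c, 4) -> c = 2; heap: [0-1 ALLOC][2-5 ALLOC][6-37 FREE]
Op 6: d = malloc(12) -> d = 6; heap: [0-1 ALLOC][2-5 ALLOC][6-17 ALLOC][18-37 FREE]
Op 7: a = realloc(a, 18) -> a = 18; heap: [0-1 FREE][2-5 ALLOC][6-17 ALLOC][18-35 ALLOC][36-37 FREE]
Op 8: free(a) -> (freed a); heap: [0-1 FREE][2-5 ALLOC][6-17 ALLOC][18-37 FREE]
Op 9: free(c) -> (freed c); heap: [0-5 FREE][6-17 ALLOC][18-37 FREE]
Free blocks: [6 20] total_free=26 largest=20 -> 100*(26-20)/26 = 600/26 ≈ 23.077 -> rounds to 23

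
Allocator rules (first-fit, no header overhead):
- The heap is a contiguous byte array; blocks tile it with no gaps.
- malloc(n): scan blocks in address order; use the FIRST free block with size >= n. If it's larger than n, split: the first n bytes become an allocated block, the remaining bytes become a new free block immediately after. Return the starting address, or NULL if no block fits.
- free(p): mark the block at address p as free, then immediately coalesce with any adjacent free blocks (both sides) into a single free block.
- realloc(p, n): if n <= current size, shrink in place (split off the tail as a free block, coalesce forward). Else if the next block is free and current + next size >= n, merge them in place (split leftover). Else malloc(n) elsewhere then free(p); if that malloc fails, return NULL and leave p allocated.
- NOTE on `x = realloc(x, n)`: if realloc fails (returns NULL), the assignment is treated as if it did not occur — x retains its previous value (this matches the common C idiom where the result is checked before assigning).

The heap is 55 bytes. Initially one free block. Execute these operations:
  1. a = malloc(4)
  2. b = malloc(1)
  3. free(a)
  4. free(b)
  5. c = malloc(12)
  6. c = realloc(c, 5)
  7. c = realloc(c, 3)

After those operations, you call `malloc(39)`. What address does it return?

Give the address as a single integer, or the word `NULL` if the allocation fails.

Answer: 3

Derivation:
Op 1: a = malloc(4) -> a = 0; heap: [0-3 ALLOC][4-54 FREE]
Op 2: b = malloc(1) -> b = 4; heap: [0-3 ALLOC][4-4 ALLOC][5-54 FREE]
Op 3: free(a) -> (freed a); heap: [0-3 FREE][4-4 ALLOC][5-54 FREE]
Op 4: free(b) -> (freed b); heap: [0-54 FREE]
Op 5: c = malloc(12) -> c = 0; heap: [0-11 ALLOC][12-54 FREE]
Op 6: c = realloc(c, 5) -> c = 0; heap: [0-4 ALLOC][5-54 FREE]
Op 7: c = realloc(c, 3) -> c = 0; heap: [0-2 ALLOC][3-54 FREE]
malloc(39): first-fit scan over [0-2 ALLOC][3-54 FREE] -> 3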